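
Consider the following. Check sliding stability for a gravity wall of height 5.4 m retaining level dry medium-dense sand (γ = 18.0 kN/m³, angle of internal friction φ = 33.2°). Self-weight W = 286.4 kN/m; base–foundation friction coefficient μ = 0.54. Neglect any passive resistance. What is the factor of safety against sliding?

K_a = tan²(45° − 33.2°/2) = 0.2924.
P_a = ½K_aγH² = 0.5×0.2924×18.0×5.4² = 76.73 kN/m, acting at H/3 = 1.800 m above the base.
FS_sliding = μW / P_a = 0.54×286.4 / 76.73 = 2.016.

2.02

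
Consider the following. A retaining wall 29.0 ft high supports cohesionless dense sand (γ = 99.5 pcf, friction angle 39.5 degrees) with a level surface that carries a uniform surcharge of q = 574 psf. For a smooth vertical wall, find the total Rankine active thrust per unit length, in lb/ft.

13000 lb/ft

K_a = tan²(45° − φ/2) = 0.2224.
Soil triangle: ½ K_a γ H² = 0.5×0.2224×99.5×29.0² = 9307 lb/ft.
Surcharge rectangle: K_a q H = 0.2224×574×29.0 = 3703 lb/ft.
Total = 9307 + 3703 = 13010 lb/ft.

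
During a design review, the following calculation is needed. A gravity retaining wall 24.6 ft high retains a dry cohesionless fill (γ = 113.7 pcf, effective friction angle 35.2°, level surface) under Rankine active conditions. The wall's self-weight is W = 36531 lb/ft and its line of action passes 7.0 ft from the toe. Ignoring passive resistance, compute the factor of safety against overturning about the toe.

K_a = tan²(45° − 35.2°/2) = 0.2687.
P_a = ½K_aγH² = 0.5×0.2687×113.7×24.6² = 9244 lb/ft, acting at H/3 = 8.200 ft above the base.
Overturning moment M_o = P_a × H/3 = 9244 × 8.200 = 75800.
Resisting moment M_r = W × 7.0 = 36531 × 7.0 = 255700.
FS_overturning = M_r/M_o = 255700/75800 = 3.374.

3.37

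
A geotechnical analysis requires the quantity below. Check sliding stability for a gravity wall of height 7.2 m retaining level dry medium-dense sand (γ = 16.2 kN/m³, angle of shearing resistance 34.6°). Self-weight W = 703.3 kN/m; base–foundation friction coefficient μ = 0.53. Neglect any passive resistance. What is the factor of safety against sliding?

3.22

K_a = tan²(45° − 34.6°/2) = 0.2756.
P_a = ½K_aγH² = 0.5×0.2756×16.2×7.2² = 115.7 kN/m, acting at H/3 = 2.400 m above the base.
FS_sliding = μW / P_a = 0.53×703.3 / 115.7 = 3.221.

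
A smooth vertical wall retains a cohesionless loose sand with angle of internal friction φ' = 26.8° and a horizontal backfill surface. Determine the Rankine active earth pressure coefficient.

0.378

K_a = (1 − sin φ)/(1 + sin φ) = (1 − sin 26.8°)/(1 + sin 26.8°) = 0.3785.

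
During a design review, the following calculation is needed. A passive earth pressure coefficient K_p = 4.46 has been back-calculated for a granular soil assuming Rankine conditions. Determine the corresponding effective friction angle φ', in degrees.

39.3°

K_p = (1+sin φ)/(1−sin φ) ⇒ sin φ = (K_p − 1)/(K_p + 1) = 0.6337.
φ = arcsin(0.6337) = 39.32°.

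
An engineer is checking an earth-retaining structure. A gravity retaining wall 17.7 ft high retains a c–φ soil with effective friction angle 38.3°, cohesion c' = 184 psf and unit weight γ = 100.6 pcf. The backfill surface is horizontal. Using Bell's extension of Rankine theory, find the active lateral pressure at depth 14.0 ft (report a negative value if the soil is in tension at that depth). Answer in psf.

K_a = (1 − sin φ)/(1 + sin φ) = 0.2347.
σ_a = K_a γ z − 2c√K_a = 0.2347×100.6×14.0 − 2×184×0.4845 = 152.3 psf.

152 psf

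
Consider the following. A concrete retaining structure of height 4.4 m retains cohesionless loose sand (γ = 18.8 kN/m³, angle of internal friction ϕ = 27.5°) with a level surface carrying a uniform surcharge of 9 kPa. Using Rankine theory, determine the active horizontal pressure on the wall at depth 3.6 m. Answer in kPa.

K_a = (1 − sin φ)/(1 + sin φ) = 0.3682.
σ_v = γz + q = 18.8 × 3.6 + 9 = 76.68 kPa.
σ_h = K_a σ_v = 0.3682 × 76.68 = 28.24 kPa.

28.2 kPa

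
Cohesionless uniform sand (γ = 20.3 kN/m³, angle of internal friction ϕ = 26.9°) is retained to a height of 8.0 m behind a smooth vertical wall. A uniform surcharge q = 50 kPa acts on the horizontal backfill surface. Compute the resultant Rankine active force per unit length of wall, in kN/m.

396 kN/m

K_a = tan²(45° − φ/2) = 0.3770.
Soil triangle: ½ K_a γ H² = 0.5×0.3770×20.3×8.0² = 244.9 kN/m.
Surcharge rectangle: K_a q H = 0.3770×50×8.0 = 150.8 kN/m.
Total = 244.9 + 150.8 = 395.7 kN/m.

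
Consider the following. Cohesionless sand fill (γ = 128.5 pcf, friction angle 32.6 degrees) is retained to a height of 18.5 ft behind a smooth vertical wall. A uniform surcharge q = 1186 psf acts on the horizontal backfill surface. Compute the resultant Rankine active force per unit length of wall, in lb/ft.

13200 lb/ft

K_a = tan²(45° − φ/2) = 0.2997.
Soil triangle: ½ K_a γ H² = 0.5×0.2997×128.5×18.5² = 6591 lb/ft.
Surcharge rectangle: K_a q H = 0.2997×1186×18.5 = 6577 lb/ft.
Total = 6591 + 6577 = 13170 lb/ft.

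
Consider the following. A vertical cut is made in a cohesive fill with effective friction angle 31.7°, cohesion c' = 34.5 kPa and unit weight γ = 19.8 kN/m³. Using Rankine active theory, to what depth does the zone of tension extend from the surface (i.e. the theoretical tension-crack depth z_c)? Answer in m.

K_a = tan²(45° − 31.7°/2) = 0.3111; √K_a = 0.5577.
The active pressure is zero where K_a γ z = 2c√K_a, so z_c = 2c/(γ√K_a) = 2×34.5/(19.8×0.5577) = 6.248 m.

6.25 m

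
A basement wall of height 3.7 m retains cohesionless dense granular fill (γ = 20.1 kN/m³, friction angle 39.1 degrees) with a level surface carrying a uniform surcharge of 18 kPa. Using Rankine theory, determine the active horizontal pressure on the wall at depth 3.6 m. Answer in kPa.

20.5 kPa

K_a = (1 − sin φ)/(1 + sin φ) = 0.2265.
σ_v = γz + q = 20.1 × 3.6 + 18 = 90.36 kPa.
σ_h = K_a σ_v = 0.2265 × 90.36 = 20.47 kPa.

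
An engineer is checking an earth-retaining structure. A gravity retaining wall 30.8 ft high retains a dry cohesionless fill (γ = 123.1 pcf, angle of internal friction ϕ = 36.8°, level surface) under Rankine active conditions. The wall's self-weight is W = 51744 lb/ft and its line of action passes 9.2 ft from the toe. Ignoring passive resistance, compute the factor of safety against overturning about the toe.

K_a = tan²(45° − 36.8°/2) = 0.2508.
P_a = ½K_aγH² = 0.5×0.2508×123.1×30.8² = 14640 lb/ft, acting at H/3 = 10.27 ft above the base.
Overturning moment M_o = P_a × H/3 = 14640 × 10.27 = 150300.
Resisting moment M_r = W × 9.2 = 51744 × 9.2 = 476000.
FS_overturning = M_r/M_o = 476000/150300 = 3.167.

3.17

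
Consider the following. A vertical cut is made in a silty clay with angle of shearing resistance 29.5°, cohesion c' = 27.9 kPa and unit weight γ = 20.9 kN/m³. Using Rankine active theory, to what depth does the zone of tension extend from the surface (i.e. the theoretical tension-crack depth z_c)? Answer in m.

4.58 m

K_a = tan²(45° − 29.5°/2) = 0.3401; √K_a = 0.5832.
The active pressure is zero where K_a γ z = 2c√K_a, so z_c = 2c/(γ√K_a) = 2×27.9/(20.9×0.5832) = 4.578 m.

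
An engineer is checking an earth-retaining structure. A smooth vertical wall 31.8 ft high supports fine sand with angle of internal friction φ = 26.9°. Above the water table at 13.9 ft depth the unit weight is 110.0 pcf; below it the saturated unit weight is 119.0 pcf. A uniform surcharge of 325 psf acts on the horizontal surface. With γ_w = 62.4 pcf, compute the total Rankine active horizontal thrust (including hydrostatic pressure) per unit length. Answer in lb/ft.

31600 lb/ft

K_a = tan²(45° − φ/2) = 0.3770.
γ' = 119.0 − 62.4 = 56.60 pcf. h₂ = H − d_w = 17.9 ft.
σ'_h: at surface K_a·q = 122.5; at WT K_a(q+γd_w) = 699.0; at base K_a(q+γd_w+γ'h₂) = 1081 psf.
P₁ = ½(122.5+699.0)×13.9 = 5709; P₂ = ½(699.0+1081)×17.9 = 15930; P_w = ½γ_w h₂² = 9997.
Total = 5709+15930+9997 = 31640 lb/ft.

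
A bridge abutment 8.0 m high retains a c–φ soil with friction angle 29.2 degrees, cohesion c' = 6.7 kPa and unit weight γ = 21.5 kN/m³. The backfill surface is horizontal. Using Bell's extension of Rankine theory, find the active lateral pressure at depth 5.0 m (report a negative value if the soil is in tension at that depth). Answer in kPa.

29.1 kPa

K_a = (1 − sin φ)/(1 + sin φ) = 0.3442.
σ_a = K_a γ z − 2c√K_a = 0.3442×21.5×5.0 − 2×6.7×0.5867 = 29.14 kPa.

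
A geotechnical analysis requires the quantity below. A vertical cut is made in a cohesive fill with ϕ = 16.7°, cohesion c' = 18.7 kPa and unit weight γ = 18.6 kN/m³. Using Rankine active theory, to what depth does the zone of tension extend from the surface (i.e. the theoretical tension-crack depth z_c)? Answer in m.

2.70 m

K_a = tan²(45° − 16.7°/2) = 0.5536; √K_a = 0.7440.
The active pressure is zero where K_a γ z = 2c√K_a, so z_c = 2c/(γ√K_a) = 2×18.7/(18.6×0.7440) = 2.703 m.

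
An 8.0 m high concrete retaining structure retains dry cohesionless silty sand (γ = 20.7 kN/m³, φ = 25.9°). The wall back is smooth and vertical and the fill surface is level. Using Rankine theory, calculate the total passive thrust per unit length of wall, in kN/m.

1690 kN/m

K_p = tan²(45° + φ/2) = 2.551.
P_p = ½ K_p γ H² = 0.5 × 2.551 × 20.7 × 8.0² = 1690 kN/m.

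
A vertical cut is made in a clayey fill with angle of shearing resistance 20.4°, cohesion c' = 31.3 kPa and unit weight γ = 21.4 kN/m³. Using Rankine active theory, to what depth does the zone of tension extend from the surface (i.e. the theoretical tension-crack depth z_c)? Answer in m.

K_a = tan²(45° − 20.4°/2) = 0.4831; √K_a = 0.6950.
The active pressure is zero where K_a γ z = 2c√K_a, so z_c = 2c/(γ√K_a) = 2×31.3/(21.4×0.6950) = 4.209 m.

4.21 m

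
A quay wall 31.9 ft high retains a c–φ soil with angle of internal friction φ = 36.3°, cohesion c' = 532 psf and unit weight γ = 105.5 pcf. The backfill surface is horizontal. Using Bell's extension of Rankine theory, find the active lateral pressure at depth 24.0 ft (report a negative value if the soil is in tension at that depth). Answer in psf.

110 psf

K_a = (1 − sin φ)/(1 + sin φ) = 0.2563.
σ_a = K_a γ z − 2c√K_a = 0.2563×105.5×24.0 − 2×532×0.5062 = 110.2 psf.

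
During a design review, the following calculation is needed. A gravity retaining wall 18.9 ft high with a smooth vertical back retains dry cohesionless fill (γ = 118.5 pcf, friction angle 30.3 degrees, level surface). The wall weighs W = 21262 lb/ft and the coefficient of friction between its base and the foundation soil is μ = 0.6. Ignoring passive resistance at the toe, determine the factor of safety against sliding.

1.83

K_a = tan²(45° − 30.3°/2) = 0.3293.
P_a = ½K_aγH² = 0.5×0.3293×118.5×18.9² = 6970 lb/ft, acting at H/3 = 6.300 ft above the base.
FS_sliding = μW / P_a = 0.6×21262 / 6970 = 1.830.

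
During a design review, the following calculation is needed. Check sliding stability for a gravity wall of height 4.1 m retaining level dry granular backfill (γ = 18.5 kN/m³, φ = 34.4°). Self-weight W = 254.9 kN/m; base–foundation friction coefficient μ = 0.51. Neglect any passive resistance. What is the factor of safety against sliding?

K_a = tan²(45° − 34.4°/2) = 0.2780.
P_a = ½K_aγH² = 0.5×0.2780×18.5×4.1² = 43.22 kN/m, acting at H/3 = 1.367 m above the base.
FS_sliding = μW / P_a = 0.51×254.9 / 43.22 = 3.008.

3.01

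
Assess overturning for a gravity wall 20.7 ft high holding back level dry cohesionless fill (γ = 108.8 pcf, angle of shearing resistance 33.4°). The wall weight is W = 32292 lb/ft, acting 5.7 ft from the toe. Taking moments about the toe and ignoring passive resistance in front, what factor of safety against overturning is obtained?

K_a = tan²(45° − 33.4°/2) = 0.2899.
P_a = ½K_aγH² = 0.5×0.2899×108.8×20.7² = 6758 lb/ft, acting at H/3 = 6.900 ft above the base.
Overturning moment M_o = P_a × H/3 = 6758 × 6.900 = 46630.
Resisting moment M_r = W × 5.7 = 32292 × 5.7 = 184100.
FS_overturning = M_r/M_o = 184100/46630 = 3.947.

3.95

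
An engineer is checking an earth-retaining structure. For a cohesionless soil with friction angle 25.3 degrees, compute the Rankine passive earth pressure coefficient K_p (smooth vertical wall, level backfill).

K_p = (1 + sin φ)/(1 − sin φ) = tan²(45° + 25.3°/2) = 2.493.

2.49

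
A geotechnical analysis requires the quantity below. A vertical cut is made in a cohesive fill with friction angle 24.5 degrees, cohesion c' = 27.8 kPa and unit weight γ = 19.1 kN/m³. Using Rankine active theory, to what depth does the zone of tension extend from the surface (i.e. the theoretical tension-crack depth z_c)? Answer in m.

4.53 m

K_a = tan²(45° − 24.5°/2) = 0.4137; √K_a = 0.6432.
The active pressure is zero where K_a γ z = 2c√K_a, so z_c = 2c/(γ√K_a) = 2×27.8/(19.1×0.6432) = 4.526 m.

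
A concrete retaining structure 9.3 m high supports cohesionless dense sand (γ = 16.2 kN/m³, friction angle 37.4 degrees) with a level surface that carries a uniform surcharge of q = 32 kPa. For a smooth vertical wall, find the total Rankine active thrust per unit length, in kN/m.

244 kN/m

K_a = tan²(45° − φ/2) = 0.2443.
Soil triangle: ½ K_a γ H² = 0.5×0.2443×16.2×9.3² = 171.1 kN/m.
Surcharge rectangle: K_a q H = 0.2443×32×9.3 = 72.69 kN/m.
Total = 171.1 + 72.69 = 243.8 kN/m.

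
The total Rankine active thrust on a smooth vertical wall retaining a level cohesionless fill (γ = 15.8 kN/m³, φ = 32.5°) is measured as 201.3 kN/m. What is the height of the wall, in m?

9.20 m

K_a = 0.3010. P_a = ½ K_a γ H² ⇒ H = √(2P_a/(K_a γ)).
H = √(2×201.3/(0.3010×15.8)) = 9.201 m.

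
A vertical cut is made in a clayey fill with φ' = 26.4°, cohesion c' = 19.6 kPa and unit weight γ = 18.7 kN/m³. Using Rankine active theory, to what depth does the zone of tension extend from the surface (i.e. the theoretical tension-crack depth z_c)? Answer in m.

3.38 m

K_a = tan²(45° − 26.4°/2) = 0.3844; √K_a = 0.6200.
The active pressure is zero where K_a γ z = 2c√K_a, so z_c = 2c/(γ√K_a) = 2×19.6/(18.7×0.6200) = 3.381 m.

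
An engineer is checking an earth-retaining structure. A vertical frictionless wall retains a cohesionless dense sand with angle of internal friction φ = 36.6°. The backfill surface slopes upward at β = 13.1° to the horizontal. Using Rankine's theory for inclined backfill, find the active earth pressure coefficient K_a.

0.270

K_a = cos β · (cos β − √(cos²β − cos²φ)) / (cos β + √(cos²β − cos²φ)).
cos β = 0.9740, cos φ = 0.8028, √(cos²β − cos²φ) = 0.5515.
K_a = 0.9740 × (0.9740 − 0.5515)/(0.9740 + 0.5515) = 0.2698.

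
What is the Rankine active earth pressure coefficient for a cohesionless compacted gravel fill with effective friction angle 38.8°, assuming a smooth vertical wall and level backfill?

0.230

K_a = (1 − sin φ)/(1 + sin φ) = (1 − sin 38.8°)/(1 + sin 38.8°) = 0.2296.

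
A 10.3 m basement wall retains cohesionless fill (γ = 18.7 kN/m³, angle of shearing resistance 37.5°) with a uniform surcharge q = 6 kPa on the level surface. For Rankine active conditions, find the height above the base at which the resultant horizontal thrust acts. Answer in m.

3.53 m

K_a = 0.2432.
Triangular part P₁ = ½K_aγH² = 241.2 at H/3 = 3.433 m; rectangular part P₂ = K_a q H = 15.03 at H/2 = 5.150 m.
ȳ = (P₁·3.433 + P₂·5.150)/(P₁+P₂) = 3.534 m.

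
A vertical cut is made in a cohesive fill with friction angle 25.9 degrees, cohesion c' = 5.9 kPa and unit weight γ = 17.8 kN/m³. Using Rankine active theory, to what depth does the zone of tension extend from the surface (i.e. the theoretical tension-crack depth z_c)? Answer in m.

K_a = tan²(45° − 25.9°/2) = 0.3920; √K_a = 0.6261.
The active pressure is zero where K_a γ z = 2c√K_a, so z_c = 2c/(γ√K_a) = 2×5.9/(17.8×0.6261) = 1.059 m.

1.06 m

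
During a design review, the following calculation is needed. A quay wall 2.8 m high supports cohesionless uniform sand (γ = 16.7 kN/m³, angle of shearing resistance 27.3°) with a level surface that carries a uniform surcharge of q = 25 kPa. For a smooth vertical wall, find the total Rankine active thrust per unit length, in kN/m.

K_a = tan²(45° − φ/2) = 0.3711.
Soil triangle: ½ K_a γ H² = 0.5×0.3711×16.7×2.8² = 24.30 kN/m.
Surcharge rectangle: K_a q H = 0.3711×25×2.8 = 25.98 kN/m.
Total = 24.30 + 25.98 = 50.27 kN/m.

50.3 kN/m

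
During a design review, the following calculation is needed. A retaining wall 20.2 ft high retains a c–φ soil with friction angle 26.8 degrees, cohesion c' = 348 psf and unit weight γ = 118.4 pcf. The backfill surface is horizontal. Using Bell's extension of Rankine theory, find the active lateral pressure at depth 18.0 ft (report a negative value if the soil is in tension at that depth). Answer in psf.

378 psf

K_a = (1 − sin φ)/(1 + sin φ) = 0.3785.
σ_a = K_a γ z − 2c√K_a = 0.3785×118.4×18.0 − 2×348×0.6152 = 378.4 psf.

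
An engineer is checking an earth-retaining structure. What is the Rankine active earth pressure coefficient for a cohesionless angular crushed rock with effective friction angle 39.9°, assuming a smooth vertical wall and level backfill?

K_a = tan²(45° − φ/2) = tan²(25.05°) = 0.2184.

0.218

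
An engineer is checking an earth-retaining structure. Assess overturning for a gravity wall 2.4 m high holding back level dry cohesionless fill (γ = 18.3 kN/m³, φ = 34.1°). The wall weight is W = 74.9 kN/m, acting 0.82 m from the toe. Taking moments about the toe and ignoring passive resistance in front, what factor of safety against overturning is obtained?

5.17

K_a = tan²(45° − 34.1°/2) = 0.2815.
P_a = ½K_aγH² = 0.5×0.2815×18.3×2.4² = 14.84 kN/m, acting at H/3 = 0.8000 m above the base.
Overturning moment M_o = P_a × H/3 = 14.84 × 0.8000 = 11.87.
Resisting moment M_r = W × 0.82 = 74.9 × 0.82 = 61.42.
FS_overturning = M_r/M_o = 61.42/11.87 = 5.174.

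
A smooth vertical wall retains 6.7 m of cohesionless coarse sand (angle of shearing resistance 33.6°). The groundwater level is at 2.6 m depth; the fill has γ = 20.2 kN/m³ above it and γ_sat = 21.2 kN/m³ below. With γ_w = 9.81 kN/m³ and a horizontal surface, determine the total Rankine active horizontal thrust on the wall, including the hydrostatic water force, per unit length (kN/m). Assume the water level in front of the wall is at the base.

192 kN/m

K_a = tan²(45° − φ/2) = 0.2875.
γ' = 21.2 − 9.81 = 11.39 kN/m³. Depth below WT = 4.1 m.
σ'_h at WT = K_a γ d_w = 15.10 kPa; at base = 15.10 + K_a γ' × 4.1 = 28.53 kPa.
P₁ (0–2.6 m) = ½×15.10×2.6 = 19.63. P₂ (2.6–6.7 m) = ½(15.10+28.53)×4.1 = 89.43.
P_w = ½ γ_w h₂² = 0.5×9.81×4.1² = 82.45. Total = 19.63+89.43+82.45 = 191.5 kN/m.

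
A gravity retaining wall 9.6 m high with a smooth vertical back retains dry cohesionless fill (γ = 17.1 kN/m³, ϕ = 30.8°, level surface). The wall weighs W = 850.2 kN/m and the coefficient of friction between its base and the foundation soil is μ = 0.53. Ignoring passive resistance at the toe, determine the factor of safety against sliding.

1.77

K_a = tan²(45° − 30.8°/2) = 0.3227.
P_a = ½K_aγH² = 0.5×0.3227×17.1×9.6² = 254.3 kN/m, acting at H/3 = 3.200 m above the base.
FS_sliding = μW / P_a = 0.53×850.2 / 254.3 = 1.772.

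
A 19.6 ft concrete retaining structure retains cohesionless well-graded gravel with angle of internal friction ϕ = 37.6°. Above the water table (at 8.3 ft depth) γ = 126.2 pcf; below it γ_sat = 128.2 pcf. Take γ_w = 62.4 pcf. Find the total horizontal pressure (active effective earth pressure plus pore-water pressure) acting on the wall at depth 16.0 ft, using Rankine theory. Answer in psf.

K_a = (1 − sin φ)/(1 + sin φ) = 0.2421.
γ' = 128.2 − 62.4 = 65.80 pcf.
Effective vertical stress at 16.0 ft: σ'_v = 126.2×8.3 + 65.80×7.70 = 1554 psf.
σ'_h = K_a σ'_v = 0.2421 × 1554 = 376.3 psf; u = γ_w × 7.70 = 480.5 psf.
Total σ_h = 376.3 + 480.5 = 856.8 psf.

857 psf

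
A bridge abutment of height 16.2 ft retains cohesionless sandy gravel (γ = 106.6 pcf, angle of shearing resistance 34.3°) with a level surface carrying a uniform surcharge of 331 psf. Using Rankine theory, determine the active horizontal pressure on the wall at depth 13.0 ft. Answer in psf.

479 psf

K_a = (1 − sin φ)/(1 + sin φ) = 0.2792.
σ_v = γz + q = 106.6 × 13.0 + 331 = 1717 psf.
σ_h = K_a σ_v = 0.2792 × 1717 = 479.3 psf.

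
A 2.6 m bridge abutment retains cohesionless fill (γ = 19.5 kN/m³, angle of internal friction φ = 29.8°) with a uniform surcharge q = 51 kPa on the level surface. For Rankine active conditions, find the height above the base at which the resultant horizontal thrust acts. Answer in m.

1.16 m

K_a = 0.3360.
Triangular part P₁ = ½K_aγH² = 22.15 at H/3 = 0.8667 m; rectangular part P₂ = K_a q H = 44.56 at H/2 = 1.300 m.
ȳ = (P₁·0.8667 + P₂·1.300)/(P₁+P₂) = 1.156 m.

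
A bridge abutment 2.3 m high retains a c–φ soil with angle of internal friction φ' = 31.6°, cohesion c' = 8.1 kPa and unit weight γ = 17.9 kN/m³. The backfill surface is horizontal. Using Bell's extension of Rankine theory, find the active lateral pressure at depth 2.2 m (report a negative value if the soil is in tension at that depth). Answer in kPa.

K_a = (1 − sin φ)/(1 + sin φ) = 0.3123.
σ_a = K_a γ z − 2c√K_a = 0.3123×17.9×2.2 − 2×8.1×0.5589 = 3.246 kPa.

3.25 kPa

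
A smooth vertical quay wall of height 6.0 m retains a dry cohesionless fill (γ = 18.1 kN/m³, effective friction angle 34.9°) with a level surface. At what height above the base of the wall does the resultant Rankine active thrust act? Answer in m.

2.00 m

K_a = 0.2721.
The pressure distribution is triangular, so the resultant acts at H/3 above the base = 6.0/3 = 2.000 m.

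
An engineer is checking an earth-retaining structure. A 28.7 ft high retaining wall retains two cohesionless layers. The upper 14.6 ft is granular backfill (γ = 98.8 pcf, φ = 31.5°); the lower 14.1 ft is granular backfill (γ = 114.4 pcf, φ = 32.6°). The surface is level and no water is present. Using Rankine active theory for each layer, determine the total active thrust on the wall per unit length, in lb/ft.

K_a1 = tan²(45°−31.5°/2) = 0.3136; K_a2 = tan²(45°−32.6°/2) = 0.2997.
Layer 1: σ at base = K_a1 γ₁ h₁ = 452.4 psf; P₁ = ½×452.4×14.6 = 3303.
Layer 2: σ_v at top = γ₁h₁ = 1442; σ_h top = K_a2×1442 = 432.4; σ_h base = K_a2×(1442+114.4×14.1) = 915.9.
P₂ = ½(432.4+915.9)×14.1 = 9505. Total P_a = 3303+9505 = 12810 lb/ft.

12800 lb/ft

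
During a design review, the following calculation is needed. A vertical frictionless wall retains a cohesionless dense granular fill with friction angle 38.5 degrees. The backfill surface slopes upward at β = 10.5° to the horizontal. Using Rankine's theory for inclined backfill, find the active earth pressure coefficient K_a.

0.242

K_a = cos β · (cos β − √(cos²β − cos²φ)) / (cos β + √(cos²β − cos²φ)).
cos β = 0.9833, cos φ = 0.7826, √(cos²β − cos²φ) = 0.5952.
K_a = 0.9833 × (0.9833 − 0.5952)/(0.9833 + 0.5952) = 0.2417.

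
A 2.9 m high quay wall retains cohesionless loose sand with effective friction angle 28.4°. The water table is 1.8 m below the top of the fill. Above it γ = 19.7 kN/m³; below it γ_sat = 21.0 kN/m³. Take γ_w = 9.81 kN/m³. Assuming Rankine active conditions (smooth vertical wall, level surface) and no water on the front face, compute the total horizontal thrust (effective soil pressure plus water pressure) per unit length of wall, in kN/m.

K_a = tan²(45° − φ/2) = 0.3554.
γ' = 21.0 − 9.81 = 11.19 kN/m³. Depth below WT = 1.1 m.
σ'_h at WT = K_a γ d_w = 12.60 kPa; at base = 12.60 + K_a γ' × 1.1 = 16.98 kPa.
P₁ (0–1.8 m) = ½×12.60×1.8 = 11.34. P₂ (1.8–2.9 m) = ½(12.60+16.98)×1.1 = 16.27.
P_w = ½ γ_w h₂² = 0.5×9.81×1.1² = 5.935. Total = 11.34+16.27+5.935 = 33.54 kN/m.

33.5 kN/m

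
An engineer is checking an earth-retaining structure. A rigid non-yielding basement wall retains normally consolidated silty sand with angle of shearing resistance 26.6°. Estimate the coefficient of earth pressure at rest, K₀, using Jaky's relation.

0.552

K₀ = 1 − sin φ' = 1 − sin 26.6° = 0.5522.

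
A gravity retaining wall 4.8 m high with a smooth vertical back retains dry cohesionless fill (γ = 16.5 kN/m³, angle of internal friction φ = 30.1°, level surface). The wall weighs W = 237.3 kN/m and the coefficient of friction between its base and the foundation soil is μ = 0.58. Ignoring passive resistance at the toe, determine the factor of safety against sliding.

K_a = tan²(45° − 30.1°/2) = 0.3320.
P_a = ½K_aγH² = 0.5×0.3320×16.5×4.8² = 63.11 kN/m, acting at H/3 = 1.600 m above the base.
FS_sliding = μW / P_a = 0.58×237.3 / 63.11 = 2.181.

2.18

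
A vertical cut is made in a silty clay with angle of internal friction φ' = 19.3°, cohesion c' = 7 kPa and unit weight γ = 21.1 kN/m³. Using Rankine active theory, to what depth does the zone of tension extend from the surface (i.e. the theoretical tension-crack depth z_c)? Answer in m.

0.935 m

K_a = tan²(45° − 19.3°/2) = 0.5032; √K_a = 0.7094.
The active pressure is zero where K_a γ z = 2c√K_a, so z_c = 2c/(γ√K_a) = 2×7/(21.1×0.7094) = 0.9354 m.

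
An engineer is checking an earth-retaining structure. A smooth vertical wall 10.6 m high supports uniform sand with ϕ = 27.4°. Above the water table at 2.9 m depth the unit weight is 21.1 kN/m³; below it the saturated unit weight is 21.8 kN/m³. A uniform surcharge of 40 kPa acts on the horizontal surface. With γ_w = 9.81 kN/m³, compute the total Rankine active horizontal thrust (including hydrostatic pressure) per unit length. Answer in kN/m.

K_a = tan²(45° − φ/2) = 0.3697.
γ' = 21.8 − 9.81 = 11.99 kN/m³. h₂ = H − d_w = 7.7 m.
σ'_h: at surface K_a·q = 14.79; at WT K_a(q+γd_w) = 37.41; at base K_a(q+γd_w+γ'h₂) = 71.54 kPa.
P₁ = ½(14.79+37.41)×2.9 = 75.68; P₂ = ½(37.41+71.54)×7.7 = 419.4; P_w = ½γ_w h₂² = 290.8.
Total = 75.68+419.4+290.8 = 785.9 kN/m.

786 kN/m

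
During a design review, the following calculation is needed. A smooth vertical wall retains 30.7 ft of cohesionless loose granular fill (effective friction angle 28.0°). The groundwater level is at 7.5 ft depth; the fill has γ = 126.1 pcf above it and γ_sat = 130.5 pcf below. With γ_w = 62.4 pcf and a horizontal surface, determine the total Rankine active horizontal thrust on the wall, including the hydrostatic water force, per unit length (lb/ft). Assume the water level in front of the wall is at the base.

32600 lb/ft

K_a = tan²(45° − φ/2) = 0.3610.
γ' = 130.5 − 62.4 = 68.10 pcf. Depth below WT = 23.2 ft.
σ'_h at WT = K_a γ d_w = 341.4 psf; at base = 341.4 + K_a γ' × 23.2 = 911.9 psf.
P₁ (0–7.5 ft) = ½×341.4×7.5 = 1280. P₂ (7.5–30.7 ft) = ½(341.4+911.9)×23.2 = 14540.
P_w = ½ γ_w h₂² = 0.5×62.4×23.2² = 16790. Total = 1280+14540+16790 = 32610 lb/ft.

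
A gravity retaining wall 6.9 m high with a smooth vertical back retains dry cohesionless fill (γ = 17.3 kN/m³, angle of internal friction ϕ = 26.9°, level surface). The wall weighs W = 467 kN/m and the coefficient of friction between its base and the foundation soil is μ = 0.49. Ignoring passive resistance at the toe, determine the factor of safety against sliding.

1.47

K_a = tan²(45° − 26.9°/2) = 0.3770.
P_a = ½K_aγH² = 0.5×0.3770×17.3×6.9² = 155.3 kN/m, acting at H/3 = 2.300 m above the base.
FS_sliding = μW / P_a = 0.49×467 / 155.3 = 1.474.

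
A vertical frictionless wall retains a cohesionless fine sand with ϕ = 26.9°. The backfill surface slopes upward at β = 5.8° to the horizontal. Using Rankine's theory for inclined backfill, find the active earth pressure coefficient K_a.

0.384

K_a = cos β · (cos β − √(cos²β − cos²φ)) / (cos β + √(cos²β − cos²φ)).
cos β = 0.9949, cos φ = 0.8918, √(cos²β − cos²φ) = 0.4410.
K_a = 0.9949 × (0.9949 − 0.4410)/(0.9949 + 0.4410) = 0.3838.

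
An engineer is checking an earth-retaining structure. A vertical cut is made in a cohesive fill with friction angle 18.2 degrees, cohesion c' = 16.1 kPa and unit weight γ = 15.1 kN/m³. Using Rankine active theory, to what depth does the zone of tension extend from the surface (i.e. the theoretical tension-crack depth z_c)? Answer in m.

2.95 m

K_a = tan²(45° − 18.2°/2) = 0.5240; √K_a = 0.7239.
The active pressure is zero where K_a γ z = 2c√K_a, so z_c = 2c/(γ√K_a) = 2×16.1/(15.1×0.7239) = 2.946 m.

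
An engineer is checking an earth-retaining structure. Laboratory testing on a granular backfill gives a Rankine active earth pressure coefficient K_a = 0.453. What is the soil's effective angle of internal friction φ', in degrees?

K_a = tan²(45° − φ/2) ⇒ 45° − φ/2 = arctan(√0.453) = 33.94°.
φ = 2(45° − 33.94°) = 22.11°.

22.1°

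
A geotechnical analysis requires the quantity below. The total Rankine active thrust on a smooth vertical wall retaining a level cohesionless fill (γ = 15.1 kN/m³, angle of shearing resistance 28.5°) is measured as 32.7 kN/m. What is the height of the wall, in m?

K_a = 0.3540. P_a = ½ K_a γ H² ⇒ H = √(2P_a/(K_a γ)).
H = √(2×32.7/(0.3540×15.1)) = 3.498 m.

3.50 m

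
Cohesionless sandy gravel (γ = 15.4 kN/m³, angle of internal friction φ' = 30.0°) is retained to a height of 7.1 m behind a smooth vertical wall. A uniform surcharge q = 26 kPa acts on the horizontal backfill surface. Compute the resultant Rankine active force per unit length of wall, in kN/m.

191 kN/m

K_a = tan²(45° − φ/2) = 0.3333.
Soil triangle: ½ K_a γ H² = 0.5×0.3333×15.4×7.1² = 129.4 kN/m.
Surcharge rectangle: K_a q H = 0.3333×26×7.1 = 61.53 kN/m.
Total = 129.4 + 61.53 = 190.9 kN/m.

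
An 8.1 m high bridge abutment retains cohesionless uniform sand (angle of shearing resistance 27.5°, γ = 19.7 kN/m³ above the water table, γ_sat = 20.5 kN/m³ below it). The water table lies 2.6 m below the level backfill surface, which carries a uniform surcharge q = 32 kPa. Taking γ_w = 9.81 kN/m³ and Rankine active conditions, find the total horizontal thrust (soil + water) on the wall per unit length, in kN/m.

K_a = tan²(45° − φ/2) = 0.3682.
γ' = 20.5 − 9.81 = 10.69 kN/m³. h₂ = H − d_w = 5.5 m.
σ'_h: at surface K_a·q = 11.78; at WT K_a(q+γd_w) = 30.64; at base K_a(q+γd_w+γ'h₂) = 52.29 kPa.
P₁ = ½(11.78+30.64)×2.6 = 55.15; P₂ = ½(30.64+52.29)×5.5 = 228.1; P_w = ½γ_w h₂² = 148.4.
Total = 55.15+228.1+148.4 = 431.6 kN/m.

432 kN/m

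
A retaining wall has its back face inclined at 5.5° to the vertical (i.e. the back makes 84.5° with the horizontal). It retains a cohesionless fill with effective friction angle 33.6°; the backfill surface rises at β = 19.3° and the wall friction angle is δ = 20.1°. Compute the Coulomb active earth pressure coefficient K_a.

K_a = sin²(α+φ) / [sin²α · sin(α−δ) · (1 + √{sin(φ+δ)sin(φ−β) / (sin(α−δ)sin(α+β))})²].
With α = 84.5°, φ = 33.6°, δ = 20.1°, β = 19.3°: K_a = 0.3993.

0.399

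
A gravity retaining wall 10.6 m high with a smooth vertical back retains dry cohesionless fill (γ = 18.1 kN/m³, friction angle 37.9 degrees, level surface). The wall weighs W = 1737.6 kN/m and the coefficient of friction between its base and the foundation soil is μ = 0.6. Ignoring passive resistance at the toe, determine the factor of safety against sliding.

K_a = tan²(45° − 37.9°/2) = 0.2389.
P_a = ½K_aγH² = 0.5×0.2389×18.1×10.6² = 243.0 kN/m, acting at H/3 = 3.533 m above the base.
FS_sliding = μW / P_a = 0.6×1737.6 / 243.0 = 4.291.

4.29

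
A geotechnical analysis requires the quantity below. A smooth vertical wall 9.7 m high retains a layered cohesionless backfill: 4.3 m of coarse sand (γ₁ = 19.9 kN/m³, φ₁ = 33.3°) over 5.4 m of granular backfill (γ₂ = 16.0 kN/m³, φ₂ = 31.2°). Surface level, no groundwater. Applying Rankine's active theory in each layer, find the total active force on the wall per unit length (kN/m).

K_a1 = tan²(45°−33.3°/2) = 0.2911; K_a2 = tan²(45°−31.2°/2) = 0.3175.
Layer 1: σ at base = K_a1 γ₁ h₁ = 24.91 kPa; P₁ = ½×24.91×4.3 = 53.56.
Layer 2: σ_v at top = γ₁h₁ = 85.57; σ_h top = K_a2×85.57 = 27.17; σ_h base = K_a2×(85.57+16.0×5.4) = 54.60.
P₂ = ½(27.17+54.60)×5.4 = 220.8. Total P_a = 53.56+220.8 = 274.3 kN/m.

274 kN/m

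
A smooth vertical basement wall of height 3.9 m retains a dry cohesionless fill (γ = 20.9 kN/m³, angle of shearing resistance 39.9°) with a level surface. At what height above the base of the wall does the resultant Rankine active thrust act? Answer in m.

K_a = 0.2184.
The pressure distribution is triangular, so the resultant acts at H/3 above the base = 3.9/3 = 1.300 m.

1.30 m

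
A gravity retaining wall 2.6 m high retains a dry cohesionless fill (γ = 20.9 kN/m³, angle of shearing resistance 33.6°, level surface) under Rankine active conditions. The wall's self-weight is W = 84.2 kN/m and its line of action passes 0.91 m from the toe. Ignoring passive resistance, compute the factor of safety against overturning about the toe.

K_a = tan²(45° − 33.6°/2) = 0.2875.
P_a = ½K_aγH² = 0.5×0.2875×20.9×2.6² = 20.31 kN/m, acting at H/3 = 0.8667 m above the base.
Overturning moment M_o = P_a × H/3 = 20.31 × 0.8667 = 17.60.
Resisting moment M_r = W × 0.91 = 84.2 × 0.91 = 76.62.
FS_overturning = M_r/M_o = 76.62/17.60 = 4.353.

4.35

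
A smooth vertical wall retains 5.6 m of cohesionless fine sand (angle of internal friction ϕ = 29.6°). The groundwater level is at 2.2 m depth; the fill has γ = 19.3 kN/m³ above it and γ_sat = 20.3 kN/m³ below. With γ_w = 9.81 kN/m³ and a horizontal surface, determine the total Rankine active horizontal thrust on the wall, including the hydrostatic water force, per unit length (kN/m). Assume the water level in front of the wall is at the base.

142 kN/m

K_a = tan²(45° − φ/2) = 0.3387.
γ' = 20.3 − 9.81 = 10.49 kN/m³. Depth below WT = 3.4 m.
σ'_h at WT = K_a γ d_w = 14.38 kPa; at base = 14.38 + K_a γ' × 3.4 = 26.46 kPa.
P₁ (0–2.2 m) = ½×14.38×2.2 = 15.82. P₂ (2.2–5.6 m) = ½(14.38+26.46)×3.4 = 69.44.
P_w = ½ γ_w h₂² = 0.5×9.81×3.4² = 56.70. Total = 15.82+69.44+56.70 = 142.0 kN/m.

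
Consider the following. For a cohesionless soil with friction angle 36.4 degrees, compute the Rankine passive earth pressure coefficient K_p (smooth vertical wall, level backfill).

K_p = (1 + sin φ)/(1 − sin φ) = tan²(45° + 36.4°/2) = 3.919.

3.92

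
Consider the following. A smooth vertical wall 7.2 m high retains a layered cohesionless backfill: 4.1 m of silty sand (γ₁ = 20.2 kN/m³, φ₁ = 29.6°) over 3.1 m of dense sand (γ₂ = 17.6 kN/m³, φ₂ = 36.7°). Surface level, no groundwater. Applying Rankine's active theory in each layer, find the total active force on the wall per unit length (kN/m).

K_a1 = tan²(45°−29.6°/2) = 0.3387; K_a2 = tan²(45°−36.7°/2) = 0.2519.
Layer 1: σ at base = K_a1 γ₁ h₁ = 28.05 kPa; P₁ = ½×28.05×4.1 = 57.51.
Layer 2: σ_v at top = γ₁h₁ = 82.82; σ_h top = K_a2×82.82 = 20.86; σ_h base = K_a2×(82.82+17.6×3.1) = 34.60.
P₂ = ½(20.86+34.60)×3.1 = 85.96. Total P_a = 57.51+85.96 = 143.5 kN/m.

143 kN/m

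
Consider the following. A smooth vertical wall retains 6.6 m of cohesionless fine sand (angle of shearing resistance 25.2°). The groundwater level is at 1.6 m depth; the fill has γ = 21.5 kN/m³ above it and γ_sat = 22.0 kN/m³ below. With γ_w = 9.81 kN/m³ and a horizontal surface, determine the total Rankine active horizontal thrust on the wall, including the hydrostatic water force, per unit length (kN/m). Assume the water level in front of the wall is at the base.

264 kN/m

K_a = tan²(45° − φ/2) = 0.4027.
γ' = 22.0 − 9.81 = 12.19 kN/m³. Depth below WT = 5.0 m.
σ'_h at WT = K_a γ d_w = 13.85 kPa; at base = 13.85 + K_a γ' × 5.0 = 38.40 kPa.
P₁ (0–1.6 m) = ½×13.85×1.6 = 11.08. P₂ (1.6–6.6 m) = ½(13.85+38.40)×5.0 = 130.6.
P_w = ½ γ_w h₂² = 0.5×9.81×5.0² = 122.6. Total = 11.08+130.6+122.6 = 264.3 kN/m.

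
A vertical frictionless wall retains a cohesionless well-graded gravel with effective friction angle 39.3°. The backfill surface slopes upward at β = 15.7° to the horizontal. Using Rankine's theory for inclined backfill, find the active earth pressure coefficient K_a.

0.245

K_a = cos β · (cos β − √(cos²β − cos²φ)) / (cos β + √(cos²β − cos²φ)).
cos β = 0.9627, cos φ = 0.7738, √(cos²β − cos²φ) = 0.5727.
K_a = 0.9627 × (0.9627 − 0.5727)/(0.9627 + 0.5727) = 0.2446.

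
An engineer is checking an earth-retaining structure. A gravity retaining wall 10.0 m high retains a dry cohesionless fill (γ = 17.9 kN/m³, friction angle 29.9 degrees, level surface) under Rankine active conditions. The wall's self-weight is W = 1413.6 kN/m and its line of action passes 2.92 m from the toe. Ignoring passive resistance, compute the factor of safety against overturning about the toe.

K_a = tan²(45° − 29.9°/2) = 0.3347.
P_a = ½K_aγH² = 0.5×0.3347×17.9×10.0² = 299.5 kN/m, acting at H/3 = 3.333 m above the base.
Overturning moment M_o = P_a × H/3 = 299.5 × 3.333 = 998.5.
Resisting moment M_r = W × 2.92 = 1413.6 × 2.92 = 4128.
FS_overturning = M_r/M_o = 4128/998.5 = 4.134.

4.13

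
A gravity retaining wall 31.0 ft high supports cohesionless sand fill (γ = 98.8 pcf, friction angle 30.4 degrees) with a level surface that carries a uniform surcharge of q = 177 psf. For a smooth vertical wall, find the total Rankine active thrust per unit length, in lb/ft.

K_a = tan²(45° − φ/2) = 0.3280.
Soil triangle: ½ K_a γ H² = 0.5×0.3280×98.8×31.0² = 15570 lb/ft.
Surcharge rectangle: K_a q H = 0.3280×177×31.0 = 1800 lb/ft.
Total = 15570 + 1800 = 17370 lb/ft.

17400 lb/ft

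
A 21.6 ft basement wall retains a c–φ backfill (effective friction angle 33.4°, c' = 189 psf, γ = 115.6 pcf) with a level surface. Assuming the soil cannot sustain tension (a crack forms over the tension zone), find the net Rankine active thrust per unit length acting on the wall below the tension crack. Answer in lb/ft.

4040 lb/ft

K_a = 0.2899; √K_a = 0.5384.
Tension-crack depth z_c = 2c/(γ√K_a) = 2×189/(115.6×0.5384) = 6.073 ft.
σ_a at base = K_a γ H − 2c√K_a = 0.2899×115.6×21.6 − 2×189×0.5384 = 520.4 psf.
P_a = ½ × 520.4 × (H − z_c) = 0.5×520.4×15.53 = 4040 lb/ft.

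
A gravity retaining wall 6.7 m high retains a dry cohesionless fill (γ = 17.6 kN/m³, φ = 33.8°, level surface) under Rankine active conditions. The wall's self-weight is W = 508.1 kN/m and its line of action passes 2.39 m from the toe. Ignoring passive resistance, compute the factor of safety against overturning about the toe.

4.83

K_a = tan²(45° − 33.8°/2) = 0.2851.
P_a = ½K_aγH² = 0.5×0.2851×17.6×6.7² = 112.6 kN/m, acting at H/3 = 2.233 m above the base.
Overturning moment M_o = P_a × H/3 = 112.6 × 2.233 = 251.5.
Resisting moment M_r = W × 2.39 = 508.1 × 2.39 = 1214.
FS_overturning = M_r/M_o = 1214/251.5 = 4.828.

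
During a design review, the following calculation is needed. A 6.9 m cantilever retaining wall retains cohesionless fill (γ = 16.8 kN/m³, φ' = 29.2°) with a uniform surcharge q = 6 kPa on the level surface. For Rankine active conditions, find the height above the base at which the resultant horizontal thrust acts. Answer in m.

2.41 m

K_a = 0.3442.
Triangular part P₁ = ½K_aγH² = 137.7 at H/3 = 2.300 m; rectangular part P₂ = K_a q H = 14.25 at H/2 = 3.450 m.
ȳ = (P₁·2.300 + P₂·3.450)/(P₁+P₂) = 2.408 m.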